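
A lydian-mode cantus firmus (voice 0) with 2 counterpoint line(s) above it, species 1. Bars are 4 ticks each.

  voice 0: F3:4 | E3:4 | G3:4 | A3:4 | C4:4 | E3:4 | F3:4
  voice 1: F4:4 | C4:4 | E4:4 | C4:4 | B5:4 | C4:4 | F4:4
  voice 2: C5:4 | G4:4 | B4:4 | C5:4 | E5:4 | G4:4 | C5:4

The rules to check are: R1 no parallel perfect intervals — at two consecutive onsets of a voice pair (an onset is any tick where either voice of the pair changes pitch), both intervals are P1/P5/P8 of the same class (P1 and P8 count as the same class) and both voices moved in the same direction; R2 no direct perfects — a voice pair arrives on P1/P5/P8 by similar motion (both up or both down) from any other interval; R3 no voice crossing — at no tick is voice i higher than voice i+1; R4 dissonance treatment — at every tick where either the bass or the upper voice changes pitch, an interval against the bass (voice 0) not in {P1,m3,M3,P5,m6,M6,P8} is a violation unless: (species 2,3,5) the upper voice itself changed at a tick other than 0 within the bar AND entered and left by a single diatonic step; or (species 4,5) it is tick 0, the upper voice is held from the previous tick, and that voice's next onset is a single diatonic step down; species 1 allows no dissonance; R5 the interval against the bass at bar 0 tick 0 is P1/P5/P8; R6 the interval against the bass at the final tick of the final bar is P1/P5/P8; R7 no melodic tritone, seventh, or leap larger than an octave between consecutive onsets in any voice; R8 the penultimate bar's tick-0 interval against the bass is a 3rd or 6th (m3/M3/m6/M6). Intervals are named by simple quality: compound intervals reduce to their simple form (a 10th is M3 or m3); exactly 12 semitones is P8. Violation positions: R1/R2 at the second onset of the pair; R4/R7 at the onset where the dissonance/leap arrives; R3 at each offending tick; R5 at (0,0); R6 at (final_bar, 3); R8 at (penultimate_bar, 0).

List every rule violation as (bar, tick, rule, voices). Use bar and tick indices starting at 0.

(1, 0, R1, (1, 2))
(2, 0, R1, (1, 2))
(4, 0, R2, (1, 2))
(4, 0, R3, (1, 2))
(4, 0, R4, (0, 1))
(4, 0, R7, (1,))
(4, 1, R3, (1, 2))
(4, 2, R3, (1, 2))
(4, 3, R3, (1, 2))
(5, 0, R1, (1, 2))
(5, 0, R7, (1,))
(6, 0, R1, (1, 2))
(6, 0, R2, (0, 1))
(6, 0, R2, (0, 2))

bar 0: v0=F3 v1=F4 v2=C5 downbeat P5
bar 1: v0=E3 v1=C4 v2=G4 downbeat m3
bar 2: v0=G3 v1=E4 v2=B4 downbeat M3
bar 3: v0=A3 v1=C4 v2=C5 downbeat m3
bar 4: v0=C4 v1=B5 v2=E5 downbeat M3
bar 5: v0=E3 v1=C4 v2=G4 downbeat m3
bar 6: v0=F3 v1=F4 v2=C5 downbeat P5
  -> R1 @ bar 1 tick 0 v(1, 2): F4/C5 P5 -> C4/G4 P5 similar
  -> R1 @ bar 2 tick 0 v(1, 2): C4/G4 P5 -> E4/B4 P5 similar
  -> R2 @ bar 4 tick 0 v(1, 2): C4/C5 P8 -> B5/E5 P5 similar
  -> R3 @ bar 4 tick 0 v(1, 2): B5 above E5
  -> R4 @ bar 4 tick 0 v(0, 1): C4/B5 M7 untreated
  -> R7 @ bar 4 tick 0 v(1,): C4->B5 leap 23st
  -> R3 @ bar 4 tick 1 v(1, 2): B5 above E5
  -> R3 @ bar 4 tick 2 v(1, 2): B5 above E5
  -> R3 @ bar 4 tick 3 v(1, 2): B5 above E5
  -> R1 @ bar 5 tick 0 v(1, 2): B5/E5 P5 -> C4/G4 P5 similar
  -> R7 @ bar 5 tick 0 v(1,): B5->C4 leap 23st
  -> R1 @ bar 6 tick 0 v(1, 2): C4/G4 P5 -> F4/C5 P5 similar
  -> R2 @ bar 6 tick 0 v(0, 1): E3/C4 m6 -> F3/F4 P8 similar
  -> R2 @ bar 6 tick 0 v(0, 2): E3/G4 m3 -> F3/C5 P5 similar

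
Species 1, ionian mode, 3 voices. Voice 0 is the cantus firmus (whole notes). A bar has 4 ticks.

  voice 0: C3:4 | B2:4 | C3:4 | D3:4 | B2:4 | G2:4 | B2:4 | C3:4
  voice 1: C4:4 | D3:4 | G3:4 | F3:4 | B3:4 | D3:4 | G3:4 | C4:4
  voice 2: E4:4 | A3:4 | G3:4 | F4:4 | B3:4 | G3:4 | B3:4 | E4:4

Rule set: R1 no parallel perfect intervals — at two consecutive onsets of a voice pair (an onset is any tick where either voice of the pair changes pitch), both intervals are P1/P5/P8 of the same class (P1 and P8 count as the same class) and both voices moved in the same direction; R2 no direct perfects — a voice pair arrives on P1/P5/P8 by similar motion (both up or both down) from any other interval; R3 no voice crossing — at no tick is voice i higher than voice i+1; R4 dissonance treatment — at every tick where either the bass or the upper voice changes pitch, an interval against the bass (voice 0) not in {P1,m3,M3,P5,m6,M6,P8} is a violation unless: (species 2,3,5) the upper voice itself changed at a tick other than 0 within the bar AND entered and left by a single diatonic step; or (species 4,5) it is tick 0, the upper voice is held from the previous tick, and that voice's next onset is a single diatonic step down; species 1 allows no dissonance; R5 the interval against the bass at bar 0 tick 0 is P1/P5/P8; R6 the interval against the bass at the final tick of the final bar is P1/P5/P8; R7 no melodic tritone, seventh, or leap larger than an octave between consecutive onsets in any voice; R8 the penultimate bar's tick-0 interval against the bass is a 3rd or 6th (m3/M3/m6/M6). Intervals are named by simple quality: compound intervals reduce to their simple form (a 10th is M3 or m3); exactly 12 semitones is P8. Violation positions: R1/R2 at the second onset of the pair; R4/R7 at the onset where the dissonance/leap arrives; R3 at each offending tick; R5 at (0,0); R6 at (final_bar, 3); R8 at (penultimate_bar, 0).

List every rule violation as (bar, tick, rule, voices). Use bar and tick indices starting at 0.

(0, 0, R5, (0, 2))
(1, 0, R2, (1, 2))
(1, 0, R4, (0, 2))
(1, 0, R7, (1,))
(2, 0, R2, (0, 1))
(3, 0, R7, (2,))
(4, 0, R2, (0, 2))
(4, 0, R7, (1,))
(4, 0, R7, (2,))
(5, 0, R1, (0, 2))
(5, 0, R2, (0, 1))
(6, 0, R1, (0, 2))
(6, 0, R8, (0, 2))
(7, 0, R2, (0, 1))
(7, 3, R6, (0, 2))

bar 0: v0=C3 v1=C4 v2=E4 downbeat M3
bar 1: v0=B2 v1=D3 v2=A3 downbeat m7
bar 2: v0=C3 v1=G3 v2=G3 downbeat P5
bar 3: v0=D3 v1=F3 v2=F4 downbeat m3
bar 4: v0=B2 v1=B3 v2=B3 downbeat P8
bar 5: v0=G2 v1=D3 v2=G3 downbeat P8
bar 6: v0=B2 v1=G3 v2=B3 downbeat P8
bar 7: v0=C3 v1=C4 v2=E4 downbeat M3
  -> R5 @ bar 0 tick 0 v(0, 2): opens on M3
  -> R2 @ bar 1 tick 0 v(1, 2): C4/E4 M3 -> D3/A3 P5 similar
  -> R4 @ bar 1 tick 0 v(0, 2): B2/A3 m7 untreated
  -> R7 @ bar 1 tick 0 v(1,): C4->D3 leap 10st
  -> R2 @ bar 2 tick 0 v(0, 1): B2/D3 m3 -> C3/G3 P5 similar
  -> R7 @ bar 3 tick 0 v(2,): G3->F4 leap 10st
  -> R2 @ bar 4 tick 0 v(0, 2): D3/F4 m3 -> B2/B3 P8 similar
  -> R7 @ bar 4 tick 0 v(1,): F3->B3 leap 6st
  -> R7 @ bar 4 tick 0 v(2,): F4->B3 leap 6st
  -> R1 @ bar 5 tick 0 v(0, 2): B2/B3 P8 -> G2/G3 P8 similar
  -> R2 @ bar 5 tick 0 v(0, 1): B2/B3 P8 -> G2/D3 P5 similar
  -> R1 @ bar 6 tick 0 v(0, 2): G2/G3 P8 -> B2/B3 P8 similar
  -> R8 @ bar 6 tick 0 v(0, 2): penult P8 not 3rd/6th
  -> R2 @ bar 7 tick 0 v(0, 1): B2/G3 m6 -> C3/C4 P8 similar
  -> R6 @ bar 7 tick 3 v(0, 2): closes on M3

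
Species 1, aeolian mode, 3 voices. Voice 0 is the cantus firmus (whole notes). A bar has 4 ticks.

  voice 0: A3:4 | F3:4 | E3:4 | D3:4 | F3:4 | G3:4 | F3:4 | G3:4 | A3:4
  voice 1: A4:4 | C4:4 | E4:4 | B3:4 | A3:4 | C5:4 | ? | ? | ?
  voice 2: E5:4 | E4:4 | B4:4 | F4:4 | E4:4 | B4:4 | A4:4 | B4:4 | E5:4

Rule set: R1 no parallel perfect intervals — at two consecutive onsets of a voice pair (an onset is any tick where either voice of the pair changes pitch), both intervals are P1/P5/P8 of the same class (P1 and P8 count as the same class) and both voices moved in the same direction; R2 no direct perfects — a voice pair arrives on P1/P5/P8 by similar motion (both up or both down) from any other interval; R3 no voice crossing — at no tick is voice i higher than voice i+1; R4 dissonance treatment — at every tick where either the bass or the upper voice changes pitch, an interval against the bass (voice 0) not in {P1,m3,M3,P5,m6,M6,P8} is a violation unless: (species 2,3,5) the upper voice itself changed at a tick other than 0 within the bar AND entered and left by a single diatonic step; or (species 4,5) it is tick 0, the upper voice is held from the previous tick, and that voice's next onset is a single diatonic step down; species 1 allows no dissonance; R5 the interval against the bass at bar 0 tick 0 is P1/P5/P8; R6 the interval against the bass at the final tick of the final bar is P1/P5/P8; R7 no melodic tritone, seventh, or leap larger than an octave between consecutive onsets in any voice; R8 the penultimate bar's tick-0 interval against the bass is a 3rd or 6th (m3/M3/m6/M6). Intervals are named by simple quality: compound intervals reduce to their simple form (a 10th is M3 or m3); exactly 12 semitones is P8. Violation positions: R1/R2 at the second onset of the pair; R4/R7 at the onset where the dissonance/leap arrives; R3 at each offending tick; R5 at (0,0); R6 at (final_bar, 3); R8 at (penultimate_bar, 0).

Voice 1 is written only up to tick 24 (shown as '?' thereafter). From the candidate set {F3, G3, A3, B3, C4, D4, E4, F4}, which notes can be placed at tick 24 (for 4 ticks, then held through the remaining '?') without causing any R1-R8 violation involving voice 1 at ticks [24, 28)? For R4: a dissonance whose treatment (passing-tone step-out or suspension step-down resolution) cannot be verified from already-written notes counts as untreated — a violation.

{}

F3: violates R2,R7
G3: violates R4,R7
A3: violates R2,R7
B3: violates R4,R7
C4: violates R2
D4: violates R2,R7
E4: violates R4
F4: violates R2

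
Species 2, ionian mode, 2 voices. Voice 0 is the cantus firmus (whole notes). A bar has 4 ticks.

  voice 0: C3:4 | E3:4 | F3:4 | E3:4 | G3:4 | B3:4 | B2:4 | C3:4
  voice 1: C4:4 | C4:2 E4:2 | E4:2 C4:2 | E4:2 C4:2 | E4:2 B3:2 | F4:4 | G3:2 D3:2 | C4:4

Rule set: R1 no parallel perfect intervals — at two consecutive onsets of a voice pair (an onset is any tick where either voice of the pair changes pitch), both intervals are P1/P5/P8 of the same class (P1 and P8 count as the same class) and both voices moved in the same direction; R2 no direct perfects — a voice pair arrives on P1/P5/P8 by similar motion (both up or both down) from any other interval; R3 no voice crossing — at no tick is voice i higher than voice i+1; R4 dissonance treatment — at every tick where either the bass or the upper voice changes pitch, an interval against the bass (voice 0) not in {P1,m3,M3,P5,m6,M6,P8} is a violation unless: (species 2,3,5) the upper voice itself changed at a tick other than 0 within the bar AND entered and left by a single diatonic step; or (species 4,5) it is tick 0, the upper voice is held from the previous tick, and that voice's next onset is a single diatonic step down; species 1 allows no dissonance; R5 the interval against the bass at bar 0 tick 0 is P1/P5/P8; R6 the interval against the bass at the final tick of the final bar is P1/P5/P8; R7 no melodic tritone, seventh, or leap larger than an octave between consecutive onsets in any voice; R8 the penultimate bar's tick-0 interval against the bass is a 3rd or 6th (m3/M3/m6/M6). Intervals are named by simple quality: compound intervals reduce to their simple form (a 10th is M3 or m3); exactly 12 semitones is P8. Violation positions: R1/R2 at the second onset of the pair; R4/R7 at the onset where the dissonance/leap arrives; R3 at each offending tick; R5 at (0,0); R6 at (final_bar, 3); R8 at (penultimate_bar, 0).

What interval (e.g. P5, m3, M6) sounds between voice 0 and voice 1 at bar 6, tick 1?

voice 0=B2 voice 1=G3 -> m6

m6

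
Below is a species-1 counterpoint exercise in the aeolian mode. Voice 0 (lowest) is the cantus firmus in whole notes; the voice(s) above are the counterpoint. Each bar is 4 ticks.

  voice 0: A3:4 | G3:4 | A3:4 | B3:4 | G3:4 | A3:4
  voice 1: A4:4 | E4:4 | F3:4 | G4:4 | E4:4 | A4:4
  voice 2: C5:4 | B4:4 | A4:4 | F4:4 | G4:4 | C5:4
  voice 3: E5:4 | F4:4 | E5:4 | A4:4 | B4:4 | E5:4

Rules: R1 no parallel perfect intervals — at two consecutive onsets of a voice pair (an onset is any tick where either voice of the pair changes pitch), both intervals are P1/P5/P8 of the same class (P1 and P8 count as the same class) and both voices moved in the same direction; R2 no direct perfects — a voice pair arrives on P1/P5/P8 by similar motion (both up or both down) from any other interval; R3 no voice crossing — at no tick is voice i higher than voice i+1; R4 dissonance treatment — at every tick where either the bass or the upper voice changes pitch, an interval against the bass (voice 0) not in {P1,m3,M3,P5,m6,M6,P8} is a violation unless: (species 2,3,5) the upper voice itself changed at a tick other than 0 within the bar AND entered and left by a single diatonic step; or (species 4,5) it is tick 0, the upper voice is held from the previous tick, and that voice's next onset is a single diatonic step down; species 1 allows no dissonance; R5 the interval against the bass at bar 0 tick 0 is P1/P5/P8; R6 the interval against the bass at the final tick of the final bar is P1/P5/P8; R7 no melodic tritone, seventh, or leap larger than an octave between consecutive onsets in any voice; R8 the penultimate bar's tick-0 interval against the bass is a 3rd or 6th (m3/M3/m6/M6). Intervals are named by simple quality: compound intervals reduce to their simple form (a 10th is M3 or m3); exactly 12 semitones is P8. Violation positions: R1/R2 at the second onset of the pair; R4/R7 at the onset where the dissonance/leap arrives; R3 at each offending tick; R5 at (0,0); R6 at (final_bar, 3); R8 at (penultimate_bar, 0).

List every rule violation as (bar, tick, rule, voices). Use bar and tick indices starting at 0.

bar 0: v0=A3 v1=A4 v2=C5 v3=E5 downbeat P5
bar 1: v0=G3 v1=E4 v2=B4 v3=F4 downbeat m7
bar 2: v0=A3 v1=F3 v2=A4 v3=E5 downbeat P5
bar 3: v0=B3 v1=G4 v2=F4 v3=A4 downbeat m7
bar 4: v0=G3 v1=E4 v2=G4 v3=B4 downbeat M3
bar 5: v0=A3 v1=A4 v2=C5 v3=E5 downbeat P5
  -> R5 @ bar 0 tick 0 v(0, 2): opens on m3
  -> R2 @ bar 1 tick 0 v(1, 2): A4/C5 m3 -> E4/B4 P5 similar
  -> R3 @ bar 1 tick 0 v(2, 3): B4 above F4
  -> R4 @ bar 1 tick 0 v(0, 3): G3/F4 m7 untreated
  -> R7 @ bar 1 tick 0 v(3,): E5->F4 leap 11st
  -> R3 @ bar 1 tick 1 v(2, 3): B4 above F4
  -> R3 @ bar 1 tick 2 v(2, 3): B4 above F4
  -> R3 @ bar 1 tick 3 v(2, 3): B4 above F4
  -> R2 @ bar 2 tick 0 v(0, 3): G3/F4 m7 -> A3/E5 P5 similar
  -> R3 @ bar 2 tick 0 v(0, 1): A3 above F3
  -> R7 @ bar 2 tick 0 v(1,): E4->F3 leap 11st
  -> R7 @ bar 2 tick 0 v(3,): F4->E5 leap 11st
  -> R3 @ bar 2 tick 1 v(0, 1): A3 above F3
  -> R3 @ bar 2 tick 2 v(0, 1): A3 above F3
  -> R3 @ bar 2 tick 3 v(0, 1): A3 above F3
  -> R3 @ bar 3 tick 0 v(1, 2): G4 above F4
  -> R4 @ bar 3 tick 0 v(0, 2): B3/F4 TT untreated
  -> R4 @ bar 3 tick 0 v(0, 3): B3/A4 m7 untreated
  -> R7 @ bar 3 tick 0 v(1,): F3->G4 leap 14st
  -> R3 @ bar 3 tick 1 v(1, 2): G4 above F4
  -> R3 @ bar 3 tick 2 v(1, 2): G4 above F4
  -> R3 @ bar 3 tick 3 v(1, 2): G4 above F4
  -> R8 @ bar 4 tick 0 v(0, 2): penult P8 not 3rd/6th
  -> R1 @ bar 5 tick 0 v(1, 3): E4/B4 P5 -> A4/E5 P5 similar
  -> R2 @ bar 5 tick 0 v(0, 1): G3/E4 M6 -> A3/A4 P8 similar
  -> R2 @ bar 5 tick 0 v(0, 3): G3/B4 M3 -> A3/E5 P5 similar
  -> R6 @ bar 5 tick 3 v(0, 2): closes on m3

(0, 0, R5, (0, 2))
(1, 0, R2, (1, 2))
(1, 0, R3, (2, 3))
(1, 0, R4, (0, 3))
(1, 0, R7, (3,))
(1, 1, R3, (2, 3))
(1, 2, R3, (2, 3))
(1, 3, R3, (2, 3))
(2, 0, R2, (0, 3))
(2, 0, R3, (0, 1))
(2, 0, R7, (1,))
(2, 0, R7, (3,))
(2, 1, R3, (0, 1))
(2, 2, R3, (0, 1))
(2, 3, R3, (0, 1))
(3, 0, R3, (1, 2))
(3, 0, R4, (0, 2))
(3, 0, R4, (0, 3))
(3, 0, R7, (1,))
(3, 1, R3, (1, 2))
(3, 2, R3, (1, 2))
(3, 3, R3, (1, 2))
(4, 0, R8, (0, 2))
(5, 0, R1, (1, 3))
(5, 0, R2, (0, 1))
(5, 0, R2, (0, 3))
(5, 3, R6, (0, 2))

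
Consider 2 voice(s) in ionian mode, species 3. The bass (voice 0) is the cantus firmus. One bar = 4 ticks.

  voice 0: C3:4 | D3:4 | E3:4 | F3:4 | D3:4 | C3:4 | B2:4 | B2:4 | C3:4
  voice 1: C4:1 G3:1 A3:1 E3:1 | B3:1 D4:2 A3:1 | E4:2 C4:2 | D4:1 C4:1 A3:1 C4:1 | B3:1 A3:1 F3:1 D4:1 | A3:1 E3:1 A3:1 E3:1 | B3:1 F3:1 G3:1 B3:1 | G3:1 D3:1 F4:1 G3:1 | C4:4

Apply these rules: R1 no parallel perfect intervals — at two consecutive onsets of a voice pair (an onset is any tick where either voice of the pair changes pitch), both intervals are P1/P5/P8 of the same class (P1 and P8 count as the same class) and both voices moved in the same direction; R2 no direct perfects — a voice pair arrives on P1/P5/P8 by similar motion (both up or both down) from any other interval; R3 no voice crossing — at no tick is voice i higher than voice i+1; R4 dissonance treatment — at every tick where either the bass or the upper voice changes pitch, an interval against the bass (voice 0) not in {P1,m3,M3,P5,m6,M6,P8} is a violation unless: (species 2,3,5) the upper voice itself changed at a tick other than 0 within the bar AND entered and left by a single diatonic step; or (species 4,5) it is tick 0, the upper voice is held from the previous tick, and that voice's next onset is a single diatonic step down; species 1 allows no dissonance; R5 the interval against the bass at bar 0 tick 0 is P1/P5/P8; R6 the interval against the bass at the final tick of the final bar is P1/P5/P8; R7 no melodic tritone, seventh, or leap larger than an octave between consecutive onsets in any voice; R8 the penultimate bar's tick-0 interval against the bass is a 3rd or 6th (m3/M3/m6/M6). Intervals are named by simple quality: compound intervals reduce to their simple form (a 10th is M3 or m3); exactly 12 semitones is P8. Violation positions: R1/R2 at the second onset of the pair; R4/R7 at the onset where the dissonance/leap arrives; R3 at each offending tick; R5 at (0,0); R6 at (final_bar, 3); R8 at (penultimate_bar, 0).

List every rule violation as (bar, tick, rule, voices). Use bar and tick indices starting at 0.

(2, 0, R2, (0, 1))
(6, 1, R4, (0, 1))
(6, 1, R7, (1,))
(7, 2, R4, (0, 1))
(7, 2, R7, (1,))
(7, 3, R7, (1,))
(8, 0, R2, (0, 1))

bar 0: v0=C3 v1=C4 downbeat P8
bar 1: v0=D3 v1=B3 downbeat M6
bar 2: v0=E3 v1=E4 downbeat P8
bar 3: v0=F3 v1=D4 downbeat M6
bar 4: v0=D3 v1=B3 downbeat M6
bar 5: v0=C3 v1=A3 downbeat M6
bar 6: v0=B2 v1=B3 downbeat P8
bar 7: v0=B2 v1=G3 downbeat m6
bar 8: v0=C3 v1=C4 downbeat P8
  -> R2 @ bar 2 tick 0 v(0, 1): D3/A3 P5 -> E3/E4 P8 similar
  -> R4 @ bar 6 tick 1 v(0, 1): B2/F3 TT untreated
  -> R7 @ bar 6 tick 1 v(1,): B3->F3 leap 6st
  -> R4 @ bar 7 tick 2 v(0, 1): B2/F4 TT untreated
  -> R7 @ bar 7 tick 2 v(1,): D3->F4 leap 15st
  -> R7 @ bar 7 tick 3 v(1,): F4->G3 leap 10st
  -> R2 @ bar 8 tick 0 v(0, 1): B2/G3 m6 -> C3/C4 P8 similar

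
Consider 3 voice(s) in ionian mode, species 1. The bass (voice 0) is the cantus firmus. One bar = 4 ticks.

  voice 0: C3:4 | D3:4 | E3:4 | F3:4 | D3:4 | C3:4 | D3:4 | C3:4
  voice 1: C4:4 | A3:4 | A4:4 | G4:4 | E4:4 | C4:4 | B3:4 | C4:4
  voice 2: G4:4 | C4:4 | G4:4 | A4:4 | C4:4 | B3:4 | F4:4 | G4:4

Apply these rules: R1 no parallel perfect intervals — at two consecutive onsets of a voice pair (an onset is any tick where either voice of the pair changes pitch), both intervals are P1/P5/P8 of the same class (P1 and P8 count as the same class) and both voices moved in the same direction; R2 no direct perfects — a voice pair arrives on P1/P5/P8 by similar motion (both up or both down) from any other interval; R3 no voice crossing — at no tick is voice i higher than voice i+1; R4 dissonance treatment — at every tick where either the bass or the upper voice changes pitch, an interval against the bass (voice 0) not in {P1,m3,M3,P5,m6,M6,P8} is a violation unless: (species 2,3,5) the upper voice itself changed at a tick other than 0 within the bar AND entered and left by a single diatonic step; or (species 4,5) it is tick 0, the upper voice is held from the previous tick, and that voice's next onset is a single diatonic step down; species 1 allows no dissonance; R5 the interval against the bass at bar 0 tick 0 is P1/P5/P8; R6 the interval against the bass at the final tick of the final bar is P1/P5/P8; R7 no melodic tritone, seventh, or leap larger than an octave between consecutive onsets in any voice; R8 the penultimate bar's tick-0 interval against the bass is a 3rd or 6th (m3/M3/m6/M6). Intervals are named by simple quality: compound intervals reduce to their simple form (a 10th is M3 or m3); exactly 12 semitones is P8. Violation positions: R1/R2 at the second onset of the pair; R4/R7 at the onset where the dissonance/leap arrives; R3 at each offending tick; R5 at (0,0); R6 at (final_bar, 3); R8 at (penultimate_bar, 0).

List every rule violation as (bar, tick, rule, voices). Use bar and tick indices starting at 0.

bar 0: v0=C3 v1=C4 v2=G4 downbeat P5
bar 1: v0=D3 v1=A3 v2=C4 downbeat m7
bar 2: v0=E3 v1=A4 v2=G4 downbeat m3
bar 3: v0=F3 v1=G4 v2=A4 downbeat M3
bar 4: v0=D3 v1=E4 v2=C4 downbeat m7
bar 5: v0=C3 v1=C4 v2=B3 downbeat M7
bar 6: v0=D3 v1=B3 v2=F4 downbeat m3
bar 7: v0=C3 v1=C4 v2=G4 downbeat P5
  -> R4 @ bar 1 tick 0 v(0, 2): D3/C4 m7 untreated
  -> R3 @ bar 2 tick 0 v(1, 2): A4 above G4
  -> R4 @ bar 2 tick 0 v(0, 1): E3/A4 P4 untreated
  -> R3 @ bar 2 tick 1 v(1, 2): A4 above G4
  -> R3 @ bar 2 tick 2 v(1, 2): A4 above G4
  -> R3 @ bar 2 tick 3 v(1, 2): A4 above G4
  -> R4 @ bar 3 tick 0 v(0, 1): F3/G4 M2 untreated
  -> R3 @ bar 4 tick 0 v(1, 2): E4 above C4
  -> R4 @ bar 4 tick 0 v(0, 1): D3/E4 M2 untreated
  -> R4 @ bar 4 tick 0 v(0, 2): D3/C4 m7 untreated
  -> R3 @ bar 4 tick 1 v(1, 2): E4 above C4
  -> R3 @ bar 4 tick 2 v(1, 2): E4 above C4
  -> R3 @ bar 4 tick 3 v(1, 2): E4 above C4
  -> R2 @ bar 5 tick 0 v(0, 1): D3/E4 M2 -> C3/C4 P8 similar
  -> R3 @ bar 5 tick 0 v(1, 2): C4 above B3
  -> R4 @ bar 5 tick 0 v(0, 2): C3/B3 M7 untreated
  -> R3 @ bar 5 tick 1 v(1, 2): C4 above B3
  -> R3 @ bar 5 tick 2 v(1, 2): C4 above B3
  -> R3 @ bar 5 tick 3 v(1, 2): C4 above B3
  -> R7 @ bar 6 tick 0 v(2,): B3->F4 leap 6st
  -> R2 @ bar 7 tick 0 v(1, 2): B3/F4 TT -> C4/G4 P5 similar

(1, 0, R4, (0, 2))
(2, 0, R3, (1, 2))
(2, 0, R4, (0, 1))
(2, 1, R3, (1, 2))
(2, 2, R3, (1, 2))
(2, 3, R3, (1, 2))
(3, 0, R4, (0, 1))
(4, 0, R3, (1, 2))
(4, 0, R4, (0, 1))
(4, 0, R4, (0, 2))
(4, 1, R3, (1, 2))
(4, 2, R3, (1, 2))
(4, 3, R3, (1, 2))
(5, 0, R2, (0, 1))
(5, 0, R3, (1, 2))
(5, 0, R4, (0, 2))
(5, 1, R3, (1, 2))
(5, 2, R3, (1, 2))
(5, 3, R3, (1, 2))
(6, 0, R7, (2,))
(7, 0, R2, (1, 2))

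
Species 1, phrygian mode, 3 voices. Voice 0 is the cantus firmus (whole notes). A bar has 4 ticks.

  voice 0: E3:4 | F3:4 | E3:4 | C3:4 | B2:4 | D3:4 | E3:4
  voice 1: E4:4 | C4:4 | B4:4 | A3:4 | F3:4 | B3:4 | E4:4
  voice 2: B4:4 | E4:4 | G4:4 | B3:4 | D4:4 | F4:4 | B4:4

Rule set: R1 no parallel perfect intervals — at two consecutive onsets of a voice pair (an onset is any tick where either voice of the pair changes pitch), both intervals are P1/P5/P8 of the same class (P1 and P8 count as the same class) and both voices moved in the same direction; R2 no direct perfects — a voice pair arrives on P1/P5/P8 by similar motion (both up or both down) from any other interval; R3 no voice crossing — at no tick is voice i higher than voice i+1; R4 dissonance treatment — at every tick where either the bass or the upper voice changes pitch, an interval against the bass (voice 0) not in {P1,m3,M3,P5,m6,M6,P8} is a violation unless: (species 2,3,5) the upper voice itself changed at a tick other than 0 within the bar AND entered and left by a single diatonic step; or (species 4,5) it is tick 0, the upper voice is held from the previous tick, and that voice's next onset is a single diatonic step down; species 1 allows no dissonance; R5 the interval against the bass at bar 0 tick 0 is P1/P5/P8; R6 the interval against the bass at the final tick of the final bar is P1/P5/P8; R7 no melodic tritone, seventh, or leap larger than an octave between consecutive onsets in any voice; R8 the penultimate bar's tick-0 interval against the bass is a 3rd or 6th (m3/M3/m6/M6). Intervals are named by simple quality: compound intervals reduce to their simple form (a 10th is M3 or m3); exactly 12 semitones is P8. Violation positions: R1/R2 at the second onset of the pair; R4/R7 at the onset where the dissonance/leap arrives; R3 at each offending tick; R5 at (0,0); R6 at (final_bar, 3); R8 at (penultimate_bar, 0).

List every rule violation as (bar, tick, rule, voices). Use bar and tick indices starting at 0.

(1, 0, R4, (0, 2))
(2, 0, R3, (1, 2))
(2, 0, R7, (1,))
(2, 1, R3, (1, 2))
(2, 2, R3, (1, 2))
(2, 3, R3, (1, 2))
(3, 0, R4, (0, 2))
(3, 0, R7, (1,))
(4, 0, R4, (0, 1))
(5, 0, R7, (1,))
(6, 0, R2, (0, 1))
(6, 0, R2, (0, 2))
(6, 0, R2, (1, 2))
(6, 0, R7, (2,))

bar 0: v0=E3 v1=E4 v2=B4 downbeat P5
bar 1: v0=F3 v1=C4 v2=E4 downbeat M7
bar 2: v0=E3 v1=B4 v2=G4 downbeat m3
bar 3: v0=C3 v1=A3 v2=B3 downbeat M7
bar 4: v0=B2 v1=F3 v2=D4 downbeat m3
bar 5: v0=D3 v1=B3 v2=F4 downbeat m3
bar 6: v0=E3 v1=E4 v2=B4 downbeat P5
  -> R4 @ bar 1 tick 0 v(0, 2): F3/E4 M7 untreated
  -> R3 @ bar 2 tick 0 v(1, 2): B4 above G4
  -> R7 @ bar 2 tick 0 v(1,): C4->B4 leap 11st
  -> R3 @ bar 2 tick 1 v(1, 2): B4 above G4
  -> R3 @ bar 2 tick 2 v(1, 2): B4 above G4
  -> R3 @ bar 2 tick 3 v(1, 2): B4 above G4
  -> R4 @ bar 3 tick 0 v(0, 2): C3/B3 M7 untreated
  -> R7 @ bar 3 tick 0 v(1,): B4->A3 leap 14st
  -> R4 @ bar 4 tick 0 v(0, 1): B2/F3 TT untreated
  -> R7 @ bar 5 tick 0 v(1,): F3->B3 leap 6st
  -> R2 @ bar 6 tick 0 v(0, 1): D3/B3 M6 -> E3/E4 P8 similar
  -> R2 @ bar 6 tick 0 v(0, 2): D3/F4 m3 -> E3/B4 P5 similar
  -> R2 @ bar 6 tick 0 v(1, 2): B3/F4 TT -> E4/B4 P5 similar
  -> R7 @ bar 6 tick 0 v(2,): F4->B4 leap 6st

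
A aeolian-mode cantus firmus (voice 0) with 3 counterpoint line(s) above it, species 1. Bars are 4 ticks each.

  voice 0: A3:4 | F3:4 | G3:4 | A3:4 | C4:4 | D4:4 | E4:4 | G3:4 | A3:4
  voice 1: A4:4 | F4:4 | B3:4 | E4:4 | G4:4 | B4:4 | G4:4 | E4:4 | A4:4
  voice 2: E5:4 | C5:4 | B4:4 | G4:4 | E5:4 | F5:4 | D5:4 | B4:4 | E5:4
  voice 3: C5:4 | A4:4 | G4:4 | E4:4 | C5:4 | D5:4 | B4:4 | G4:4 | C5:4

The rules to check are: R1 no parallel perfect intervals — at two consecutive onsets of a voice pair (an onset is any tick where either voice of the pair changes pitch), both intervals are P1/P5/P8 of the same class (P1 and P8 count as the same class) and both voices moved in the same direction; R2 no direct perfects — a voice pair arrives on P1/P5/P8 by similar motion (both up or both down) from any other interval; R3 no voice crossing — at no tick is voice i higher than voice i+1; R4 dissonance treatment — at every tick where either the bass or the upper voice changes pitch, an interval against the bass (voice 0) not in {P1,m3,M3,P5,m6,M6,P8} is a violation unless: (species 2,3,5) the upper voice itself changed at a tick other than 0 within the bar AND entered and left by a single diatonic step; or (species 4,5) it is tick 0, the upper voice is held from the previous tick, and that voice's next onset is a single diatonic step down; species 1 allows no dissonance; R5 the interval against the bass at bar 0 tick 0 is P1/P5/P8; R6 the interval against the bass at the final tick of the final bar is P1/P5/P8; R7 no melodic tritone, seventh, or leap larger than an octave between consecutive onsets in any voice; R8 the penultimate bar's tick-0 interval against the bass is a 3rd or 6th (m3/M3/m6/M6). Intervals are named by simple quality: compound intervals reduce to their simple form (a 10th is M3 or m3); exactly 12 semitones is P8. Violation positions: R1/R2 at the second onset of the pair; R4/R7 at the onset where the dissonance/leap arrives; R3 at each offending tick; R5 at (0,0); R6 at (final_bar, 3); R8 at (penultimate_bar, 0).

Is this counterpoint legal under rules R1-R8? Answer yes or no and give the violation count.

bar 0: v0=A3 v1=A4 v2=E5 v3=C5 (m3)
bar 1: v0=F3 v1=F4 v2=C5 v3=A4 (M3)
bar 2: v0=G3 v1=B3 v2=B4 v3=G4 (P8)
bar 3: v0=A3 v1=E4 v2=G4 v3=E4 (P5)
bar 4: v0=C4 v1=G4 v2=E5 v3=C5 (P8)
bar 5: v0=D4 v1=B4 v2=F5 v3=D5 (P8)
bar 6: v0=E4 v1=G4 v2=D5 v3=B4 (P5)
bar 7: v0=G3 v1=E4 v2=B4 v3=G4 (P8)
bar 8: v0=A3 v1=A4 v2=E5 v3=C5 (m3)
  R3 @ bar0.0: E5 above C5
  R5 @ bar0.0: opens on m3
  R3 @ bar0.1: E5 above C5
  R3 @ bar0.2: E5 above C5
  R3 @ bar0.3: E5 above C5
  R1 @ bar1.0: A3/A4 P8 -> F3/F4 P8 similar
  R1 @ bar1.0: A3/E5 P5 -> F3/C5 P5 similar
  R1 @ bar1.0: A4/E5 P5 -> F4/C5 P5 similar
  R3 @ bar1.0: C5 above A4
  R3 @ bar1.1: C5 above A4
  R3 @ bar1.2: C5 above A4
  R3 @ bar1.3: C5 above A4
  R2 @ bar2.0: F4/C5 P5 -> B3/B4 P8 similar
  R3 @ bar2.0: B4 above G4
  R7 @ bar2.0: F4->B3 leap 6st
  R3 @ bar2.1: B4 above G4
  R3 @ bar2.2: B4 above G4
  R3 @ bar2.3: B4 above G4
  R2 @ bar3.0: G3/B3 M3 -> A3/E4 P5 similar
  R3 @ bar3.0: G4 above E4
  R4 @ bar3.0: A3/G4 m7 untreated
  R3 @ bar3.1: G4 above E4
  R3 @ bar3.2: G4 above E4
  R3 @ bar3.3: G4 above E4
  R1 @ bar4.0: A3/E4 P5 -> C4/G4 P5 similar
  R2 @ bar4.0: A3/E4 P5 -> C4/C5 P8 similar
  R3 @ bar4.0: E5 above C5
  R3 @ bar4.1: E5 above C5
  R3 @ bar4.2: E5 above C5
  R3 @ bar4.3: E5 above C5
  R1 @ bar5.0: C4/C5 P8 -> D4/D5 P8 similar
  R3 @ bar5.0: F5 above D5
  R3 @ bar5.1: F5 above D5
  R3 @ bar5.2: F5 above D5
  R3 @ bar5.3: F5 above D5
  R2 @ bar6.0: B4/F5 TT -> G4/D5 P5 similar
  R3 @ bar6.0: D5 above B4
  R4 @ bar6.0: E4/D5 m7 untreated
  R3 @ bar6.1: D5 above B4
  R3 @ bar6.2: D5 above B4
  R3 @ bar6.3: D5 above B4
  R1 @ bar7.0: G4/D5 P5 -> E4/B4 P5 similar
  R2 @ bar7.0: E4/B4 P5 -> G3/G4 P8 similar
  R3 @ bar7.0: B4 above G4
  R8 @ bar7.0: penult P8 not 3rd/6th
  R3 @ bar7.1: B4 above G4
  R3 @ bar7.2: B4 above G4
  R3 @ bar7.3: B4 above G4
  R1 @ bar8.0: E4/B4 P5 -> A4/E5 P5 similar
  R2 @ bar8.0: G3/E4 M6 -> A3/A4 P8 similar
  R2 @ bar8.0: G3/B4 M3 -> A3/E5 P5 similar
  R3 @ bar8.0: E5 above C5
  R3 @ bar8.1: E5 above C5
  R3 @ bar8.2: E5 above C5
  R3 @ bar8.3: E5 above C5
  R6 @ bar8.3: closes on m3

No (56 violations)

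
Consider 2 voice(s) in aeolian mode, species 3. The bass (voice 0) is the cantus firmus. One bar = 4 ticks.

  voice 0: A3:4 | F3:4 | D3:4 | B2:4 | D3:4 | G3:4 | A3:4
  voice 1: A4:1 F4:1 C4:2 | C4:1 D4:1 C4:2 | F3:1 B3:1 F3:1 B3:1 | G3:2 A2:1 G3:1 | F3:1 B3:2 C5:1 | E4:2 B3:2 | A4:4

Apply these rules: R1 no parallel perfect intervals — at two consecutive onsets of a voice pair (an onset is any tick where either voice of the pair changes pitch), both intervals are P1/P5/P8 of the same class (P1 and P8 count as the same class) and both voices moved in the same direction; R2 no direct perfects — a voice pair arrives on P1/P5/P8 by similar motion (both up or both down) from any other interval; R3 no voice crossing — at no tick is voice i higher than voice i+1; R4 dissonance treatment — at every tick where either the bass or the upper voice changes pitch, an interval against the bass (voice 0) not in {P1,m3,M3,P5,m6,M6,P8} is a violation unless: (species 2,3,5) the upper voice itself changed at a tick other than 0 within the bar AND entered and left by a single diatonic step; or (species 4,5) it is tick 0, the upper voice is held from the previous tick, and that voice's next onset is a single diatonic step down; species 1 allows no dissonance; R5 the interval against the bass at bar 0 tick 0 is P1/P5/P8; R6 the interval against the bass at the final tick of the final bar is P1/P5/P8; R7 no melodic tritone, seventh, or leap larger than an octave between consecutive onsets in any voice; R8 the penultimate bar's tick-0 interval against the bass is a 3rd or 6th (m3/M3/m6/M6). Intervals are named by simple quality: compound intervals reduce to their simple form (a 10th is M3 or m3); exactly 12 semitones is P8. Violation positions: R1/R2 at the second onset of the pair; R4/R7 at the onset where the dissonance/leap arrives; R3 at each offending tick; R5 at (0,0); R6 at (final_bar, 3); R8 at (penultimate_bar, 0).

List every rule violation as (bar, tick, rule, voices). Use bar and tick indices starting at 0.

(2, 1, R7, (1,))
(2, 2, R7, (1,))
(2, 3, R7, (1,))
(3, 2, R3, (0, 1))
(3, 2, R4, (0, 1))
(3, 2, R7, (1,))
(3, 3, R7, (1,))
(4, 1, R7, (1,))
(4, 3, R4, (0, 1))
(4, 3, R7, (1,))
(6, 0, R2, (0, 1))
(6, 0, R7, (1,))

bar 0: v0=A3 v1=A4 downbeat P8
bar 1: v0=F3 v1=C4 downbeat P5
bar 2: v0=D3 v1=F3 downbeat m3
bar 3: v0=B2 v1=G3 downbeat m6
bar 4: v0=D3 v1=F3 downbeat m3
bar 5: v0=G3 v1=E4 downbeat M6
bar 6: v0=A3 v1=A4 downbeat P8
  -> R7 @ bar 2 tick 1 v(1,): F3->B3 leap 6st
  -> R7 @ bar 2 tick 2 v(1,): B3->F3 leap 6st
  -> R7 @ bar 2 tick 3 v(1,): F3->B3 leap 6st
  -> R3 @ bar 3 tick 2 v(0, 1): B2 above A2
  -> R4 @ bar 3 tick 2 v(0, 1): B2/A2 M2 untreated
  -> R7 @ bar 3 tick 2 v(1,): G3->A2 leap 10st
  -> R7 @ bar 3 tick 3 v(1,): A2->G3 leap 10st
  -> R7 @ bar 4 tick 1 v(1,): F3->B3 leap 6st
  -> R4 @ bar 4 tick 3 v(0, 1): D3/C5 m7 untreated
  -> R7 @ bar 4 tick 3 v(1,): B3->C5 leap 13st
  -> R2 @ bar 6 tick 0 v(0, 1): G3/B3 M3 -> A3/A4 P8 similar
  -> R7 @ bar 6 tick 0 v(1,): B3->A4 leap 10st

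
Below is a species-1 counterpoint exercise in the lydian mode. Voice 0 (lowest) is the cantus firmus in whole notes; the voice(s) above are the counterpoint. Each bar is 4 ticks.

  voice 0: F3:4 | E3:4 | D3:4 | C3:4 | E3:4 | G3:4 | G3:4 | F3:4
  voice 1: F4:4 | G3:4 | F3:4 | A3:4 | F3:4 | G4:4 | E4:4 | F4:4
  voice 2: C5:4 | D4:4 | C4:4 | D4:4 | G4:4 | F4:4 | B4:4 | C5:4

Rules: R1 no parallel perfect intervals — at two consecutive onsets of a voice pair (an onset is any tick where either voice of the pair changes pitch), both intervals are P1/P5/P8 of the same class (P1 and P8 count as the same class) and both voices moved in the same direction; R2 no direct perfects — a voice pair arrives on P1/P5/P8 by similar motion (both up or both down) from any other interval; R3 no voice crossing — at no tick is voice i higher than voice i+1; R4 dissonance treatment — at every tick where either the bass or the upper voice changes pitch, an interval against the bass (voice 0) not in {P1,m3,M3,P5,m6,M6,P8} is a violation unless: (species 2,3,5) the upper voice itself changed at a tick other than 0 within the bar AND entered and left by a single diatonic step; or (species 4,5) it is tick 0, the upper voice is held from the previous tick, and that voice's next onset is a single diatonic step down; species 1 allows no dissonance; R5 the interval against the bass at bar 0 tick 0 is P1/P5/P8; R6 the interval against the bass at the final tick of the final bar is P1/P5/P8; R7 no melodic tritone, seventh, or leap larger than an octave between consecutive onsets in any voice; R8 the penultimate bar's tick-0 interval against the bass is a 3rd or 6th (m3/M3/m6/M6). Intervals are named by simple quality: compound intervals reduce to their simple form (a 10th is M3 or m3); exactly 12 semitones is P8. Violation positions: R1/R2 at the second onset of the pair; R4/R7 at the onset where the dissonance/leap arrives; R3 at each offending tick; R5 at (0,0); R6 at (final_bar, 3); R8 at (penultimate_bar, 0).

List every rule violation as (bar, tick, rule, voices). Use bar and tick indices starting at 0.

(1, 0, R1, (1, 2))
(1, 0, R4, (0, 2))
(1, 0, R7, (1,))
(1, 0, R7, (2,))
(2, 0, R1, (1, 2))
(2, 0, R4, (0, 2))
(3, 0, R4, (0, 2))
(4, 0, R4, (0, 1))
(5, 0, R2, (0, 1))
(5, 0, R3, (1, 2))
(5, 0, R4, (0, 2))
(5, 0, R7, (1,))
(5, 1, R3, (1, 2))
(5, 2, R3, (1, 2))
(5, 3, R3, (1, 2))
(6, 0, R7, (2,))
(7, 0, R1, (1, 2))

bar 0: v0=F3 v1=F4 v2=C5 downbeat P5
bar 1: v0=E3 v1=G3 v2=D4 downbeat m7
bar 2: v0=D3 v1=F3 v2=C4 downbeat m7
bar 3: v0=C3 v1=A3 v2=D4 downbeat M2
bar 4: v0=E3 v1=F3 v2=G4 downbeat m3
bar 5: v0=G3 v1=G4 v2=F4 downbeat m7
bar 6: v0=G3 v1=E4 v2=B4 downbeat M3
bar 7: v0=F3 v1=F4 v2=C5 downbeat P5
  -> R1 @ bar 1 tick 0 v(1, 2): F4/C5 P5 -> G3/D4 P5 similar
  -> R4 @ bar 1 tick 0 v(0, 2): E3/D4 m7 untreated
  -> R7 @ bar 1 tick 0 v(1,): F4->G3 leap 10st
  -> R7 @ bar 1 tick 0 v(2,): C5->D4 leap 10st
  -> R1 @ bar 2 tick 0 v(1, 2): G3/D4 P5 -> F3/C4 P5 similar
  -> R4 @ bar 2 tick 0 v(0, 2): D3/C4 m7 untreated
  -> R4 @ bar 3 tick 0 v(0, 2): C3/D4 M2 untreated
  -> R4 @ bar 4 tick 0 v(0, 1): E3/F3 m2 untreated
  -> R2 @ bar 5 tick 0 v(0, 1): E3/F3 m2 -> G3/G4 P8 similar
  -> R3 @ bar 5 tick 0 v(1, 2): G4 above F4
  -> R4 @ bar 5 tick 0 v(0, 2): G3/F4 m7 untreated
  -> R7 @ bar 5 tick 0 v(1,): F3->G4 leap 14st
  -> R3 @ bar 5 tick 1 v(1, 2): G4 above F4
  -> R3 @ bar 5 tick 2 v(1, 2): G4 above F4
  -> R3 @ bar 5 tick 3 v(1, 2): G4 above F4
  -> R7 @ bar 6 tick 0 v(2,): F4->B4 leap 6st
  -> R1 @ bar 7 tick 0 v(1, 2): E4/B4 P5 -> F4/C5 P5 similar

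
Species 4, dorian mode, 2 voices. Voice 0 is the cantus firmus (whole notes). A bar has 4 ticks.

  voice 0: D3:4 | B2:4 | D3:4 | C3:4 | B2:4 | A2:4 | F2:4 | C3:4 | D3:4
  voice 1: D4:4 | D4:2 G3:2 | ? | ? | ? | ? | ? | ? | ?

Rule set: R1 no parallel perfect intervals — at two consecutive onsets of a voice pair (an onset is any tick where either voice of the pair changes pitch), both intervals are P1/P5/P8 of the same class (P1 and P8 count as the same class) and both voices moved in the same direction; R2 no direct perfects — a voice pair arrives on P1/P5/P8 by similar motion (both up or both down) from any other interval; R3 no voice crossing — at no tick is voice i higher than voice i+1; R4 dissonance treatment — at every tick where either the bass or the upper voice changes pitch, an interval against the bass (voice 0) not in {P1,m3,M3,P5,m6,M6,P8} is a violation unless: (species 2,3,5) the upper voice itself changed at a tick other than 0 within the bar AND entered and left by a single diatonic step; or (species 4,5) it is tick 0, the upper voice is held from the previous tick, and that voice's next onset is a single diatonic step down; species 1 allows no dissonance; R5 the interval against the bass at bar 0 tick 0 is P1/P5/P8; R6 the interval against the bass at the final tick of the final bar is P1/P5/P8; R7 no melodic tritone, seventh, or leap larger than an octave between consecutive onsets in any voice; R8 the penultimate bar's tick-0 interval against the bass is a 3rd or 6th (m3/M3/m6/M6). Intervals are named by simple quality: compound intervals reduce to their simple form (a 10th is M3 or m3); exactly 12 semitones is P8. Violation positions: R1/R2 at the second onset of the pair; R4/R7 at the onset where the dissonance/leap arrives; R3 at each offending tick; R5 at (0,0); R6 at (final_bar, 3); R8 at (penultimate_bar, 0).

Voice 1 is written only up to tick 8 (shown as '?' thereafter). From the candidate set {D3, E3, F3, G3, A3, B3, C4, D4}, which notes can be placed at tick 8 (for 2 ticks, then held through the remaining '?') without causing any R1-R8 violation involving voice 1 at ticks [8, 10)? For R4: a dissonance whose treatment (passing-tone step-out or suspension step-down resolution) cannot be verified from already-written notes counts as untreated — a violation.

{B3, D3, F3}

D3: legal
E3: violates R4
F3: legal
G3: violates R4
A3: violates R2
B3: legal
C4: violates R4
D4: violates R2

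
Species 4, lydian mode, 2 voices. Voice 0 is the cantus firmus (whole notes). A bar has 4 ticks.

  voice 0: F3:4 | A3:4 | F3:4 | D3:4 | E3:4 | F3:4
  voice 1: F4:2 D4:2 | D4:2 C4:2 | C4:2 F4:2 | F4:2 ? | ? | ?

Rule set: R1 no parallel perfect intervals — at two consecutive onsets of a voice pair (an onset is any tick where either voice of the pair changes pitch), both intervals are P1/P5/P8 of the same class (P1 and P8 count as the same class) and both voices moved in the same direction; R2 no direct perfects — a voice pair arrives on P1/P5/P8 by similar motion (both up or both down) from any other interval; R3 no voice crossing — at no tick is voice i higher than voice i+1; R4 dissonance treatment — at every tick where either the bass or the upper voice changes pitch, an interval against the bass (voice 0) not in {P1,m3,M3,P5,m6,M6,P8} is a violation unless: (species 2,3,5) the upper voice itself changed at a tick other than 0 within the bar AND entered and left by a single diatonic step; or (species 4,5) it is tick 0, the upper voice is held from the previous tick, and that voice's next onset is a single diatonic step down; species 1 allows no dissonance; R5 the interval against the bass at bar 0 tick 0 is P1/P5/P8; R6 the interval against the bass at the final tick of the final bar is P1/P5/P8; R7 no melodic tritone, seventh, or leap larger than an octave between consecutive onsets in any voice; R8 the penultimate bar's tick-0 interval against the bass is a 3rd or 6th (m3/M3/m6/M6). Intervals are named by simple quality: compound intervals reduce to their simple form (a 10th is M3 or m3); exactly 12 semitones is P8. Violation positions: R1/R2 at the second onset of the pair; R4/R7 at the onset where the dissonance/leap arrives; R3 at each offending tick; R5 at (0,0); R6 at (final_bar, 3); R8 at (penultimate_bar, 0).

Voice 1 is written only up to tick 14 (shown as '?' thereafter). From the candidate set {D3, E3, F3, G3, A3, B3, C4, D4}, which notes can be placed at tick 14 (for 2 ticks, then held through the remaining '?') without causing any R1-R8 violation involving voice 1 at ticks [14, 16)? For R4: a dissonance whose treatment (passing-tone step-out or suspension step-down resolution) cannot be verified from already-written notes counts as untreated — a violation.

D3: violates R7
E3: violates R4,R7
F3: legal
G3: violates R4,R7
A3: legal
B3: violates R7
C4: violates R4
D4: legal

{A3, D4, F3}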